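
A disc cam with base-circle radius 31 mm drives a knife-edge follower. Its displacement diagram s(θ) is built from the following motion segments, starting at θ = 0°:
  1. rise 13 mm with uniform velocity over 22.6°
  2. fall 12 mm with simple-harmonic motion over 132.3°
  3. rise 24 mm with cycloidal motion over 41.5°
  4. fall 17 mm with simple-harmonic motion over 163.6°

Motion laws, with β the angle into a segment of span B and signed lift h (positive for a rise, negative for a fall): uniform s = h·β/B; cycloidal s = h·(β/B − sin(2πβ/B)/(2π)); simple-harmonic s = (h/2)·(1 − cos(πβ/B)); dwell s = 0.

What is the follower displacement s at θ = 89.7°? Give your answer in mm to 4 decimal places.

seg 1 [0°–22.6°] uniform, h=13: full span → s += 13 → s = 13.0000
seg 2 [22.6°–154.9°] simple-harmonic, h=-12: θ=89.7° here. β=67.1, B=132.3. -12/2·(1 − cos(π·0.5072)) = -6.1353 → s = 6.8647

6.8647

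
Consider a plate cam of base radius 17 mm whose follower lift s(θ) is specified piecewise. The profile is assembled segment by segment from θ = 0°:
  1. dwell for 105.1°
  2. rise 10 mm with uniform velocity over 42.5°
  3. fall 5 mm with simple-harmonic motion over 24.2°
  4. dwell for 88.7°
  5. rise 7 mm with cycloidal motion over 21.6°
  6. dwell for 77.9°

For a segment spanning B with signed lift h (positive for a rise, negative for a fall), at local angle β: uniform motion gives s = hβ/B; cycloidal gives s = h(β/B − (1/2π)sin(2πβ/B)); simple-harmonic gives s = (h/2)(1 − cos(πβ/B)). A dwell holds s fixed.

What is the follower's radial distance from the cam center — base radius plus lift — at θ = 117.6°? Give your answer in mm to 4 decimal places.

seg 1 [0°–105.1°] dwell: s stays 0.0000
seg 2 [105.1°–147.6°] uniform, h=10: θ=117.6° here. β=12.5, B=42.5. 10·12.5/42.5 = 2.9412 → s = 2.9412
radial distance = base radius + s = 17 + 2.9412 = 19.9412

19.9412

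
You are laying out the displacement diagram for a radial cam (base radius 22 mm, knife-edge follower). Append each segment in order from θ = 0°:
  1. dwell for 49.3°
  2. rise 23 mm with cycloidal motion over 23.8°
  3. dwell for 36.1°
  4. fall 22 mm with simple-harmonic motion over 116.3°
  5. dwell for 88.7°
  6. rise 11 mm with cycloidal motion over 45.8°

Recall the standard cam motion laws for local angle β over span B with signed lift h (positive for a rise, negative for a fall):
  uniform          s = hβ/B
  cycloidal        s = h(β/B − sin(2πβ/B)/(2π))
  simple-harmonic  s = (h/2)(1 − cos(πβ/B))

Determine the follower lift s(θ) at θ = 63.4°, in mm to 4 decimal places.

seg 1 [0°–49.3°] dwell: s stays 0.0000
seg 2 [49.3°–73.1°] cycloidal, h=23: θ=63.4° here. β=14.1, B=23.8. 23·(0.5924 − sin(2π·0.5924)/(2π)) = 15.6346 → s = 15.6346

15.6346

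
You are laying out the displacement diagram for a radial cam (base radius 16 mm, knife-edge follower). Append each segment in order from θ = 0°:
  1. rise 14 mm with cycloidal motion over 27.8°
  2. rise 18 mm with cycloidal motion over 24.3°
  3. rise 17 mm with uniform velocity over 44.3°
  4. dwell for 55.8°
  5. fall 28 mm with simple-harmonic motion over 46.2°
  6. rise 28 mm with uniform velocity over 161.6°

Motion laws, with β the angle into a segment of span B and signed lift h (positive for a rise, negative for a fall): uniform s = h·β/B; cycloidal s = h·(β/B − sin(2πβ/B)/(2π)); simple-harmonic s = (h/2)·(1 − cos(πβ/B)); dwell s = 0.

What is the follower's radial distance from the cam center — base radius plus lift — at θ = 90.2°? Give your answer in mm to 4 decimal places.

seg 1 [0°–27.8°] cycloidal, h=14: full span → s += 14 → s = 14.0000
seg 2 [27.8°–52.1°] cycloidal, h=18: full span → s += 18 → s = 32.0000
seg 3 [52.1°–96.4°] uniform, h=17: θ=90.2° here. β=38.1, B=44.3. 17·38.1/44.3 = 14.6208 → s = 46.6208
radial distance = base radius + s = 16 + 46.6208 = 62.6208

62.6208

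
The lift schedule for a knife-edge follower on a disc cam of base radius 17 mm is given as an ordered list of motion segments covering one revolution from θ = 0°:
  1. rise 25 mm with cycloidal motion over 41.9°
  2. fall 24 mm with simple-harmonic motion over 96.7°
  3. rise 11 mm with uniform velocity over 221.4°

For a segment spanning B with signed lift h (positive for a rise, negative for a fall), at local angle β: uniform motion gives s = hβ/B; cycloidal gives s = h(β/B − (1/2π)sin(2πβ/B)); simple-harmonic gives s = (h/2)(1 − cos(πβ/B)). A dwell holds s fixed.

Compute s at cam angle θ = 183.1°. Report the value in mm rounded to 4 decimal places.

seg 1 [0°–41.9°] cycloidal, h=25: full span → s += 25 → s = 25.0000
seg 2 [41.9°–138.6°] simple-harmonic, h=-24: full span → s += -24 → s = 1.0000
seg 3 [138.6°–360°] uniform, h=11: θ=183.1° here. β=44.5, B=221.4. 11·44.5/221.4 = 2.2109 → s = 3.2109

3.2109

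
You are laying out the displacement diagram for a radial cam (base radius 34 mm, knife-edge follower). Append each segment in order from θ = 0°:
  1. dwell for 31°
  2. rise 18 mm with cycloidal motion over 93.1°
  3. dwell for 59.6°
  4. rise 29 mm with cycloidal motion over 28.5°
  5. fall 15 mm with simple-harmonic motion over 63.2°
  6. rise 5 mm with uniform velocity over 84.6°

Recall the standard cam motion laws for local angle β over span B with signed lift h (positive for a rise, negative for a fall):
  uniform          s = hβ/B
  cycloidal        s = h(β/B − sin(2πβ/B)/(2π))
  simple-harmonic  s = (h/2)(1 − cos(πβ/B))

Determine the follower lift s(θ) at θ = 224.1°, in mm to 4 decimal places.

seg 1 [0°–31°] dwell: s stays 0.0000
seg 2 [31°–124.1°] cycloidal, h=18: full span → s += 18 → s = 18.0000
seg 3 [124.1°–183.7°] dwell: s stays 18.0000
seg 4 [183.7°–212.2°] cycloidal, h=29: full span → s += 29 → s = 47.0000
seg 5 [212.2°–275.4°] simple-harmonic, h=-15: θ=224.1° here. β=11.9, B=63.2. -15/2·(1 − cos(π·0.1883)) = -1.2744 → s = 45.7256

45.7256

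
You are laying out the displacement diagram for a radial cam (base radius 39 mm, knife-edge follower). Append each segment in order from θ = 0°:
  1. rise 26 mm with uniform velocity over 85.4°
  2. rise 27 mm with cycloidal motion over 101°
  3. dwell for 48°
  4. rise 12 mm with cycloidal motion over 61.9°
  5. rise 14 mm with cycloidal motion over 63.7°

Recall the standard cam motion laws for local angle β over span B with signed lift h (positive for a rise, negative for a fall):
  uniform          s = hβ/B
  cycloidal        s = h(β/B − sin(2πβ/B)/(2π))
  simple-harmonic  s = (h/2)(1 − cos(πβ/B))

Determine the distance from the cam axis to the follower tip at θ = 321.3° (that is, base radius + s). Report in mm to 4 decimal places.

seg 1 [0°–85.4°] uniform, h=26: full span → s += 26 → s = 26.0000
seg 2 [85.4°–186.4°] cycloidal, h=27: full span → s += 27 → s = 53.0000
seg 3 [186.4°–234.4°] dwell: s stays 53.0000
seg 4 [234.4°–296.3°] cycloidal, h=12: full span → s += 12 → s = 65.0000
seg 5 [296.3°–360°] cycloidal, h=14: θ=321.3° here. β=25, B=63.7. 14·(0.3925 − sin(2π·0.3925)/(2π)) = 4.1010 → s = 69.1010
radial distance = base radius + s = 39 + 69.1010 = 108.1010

108.1010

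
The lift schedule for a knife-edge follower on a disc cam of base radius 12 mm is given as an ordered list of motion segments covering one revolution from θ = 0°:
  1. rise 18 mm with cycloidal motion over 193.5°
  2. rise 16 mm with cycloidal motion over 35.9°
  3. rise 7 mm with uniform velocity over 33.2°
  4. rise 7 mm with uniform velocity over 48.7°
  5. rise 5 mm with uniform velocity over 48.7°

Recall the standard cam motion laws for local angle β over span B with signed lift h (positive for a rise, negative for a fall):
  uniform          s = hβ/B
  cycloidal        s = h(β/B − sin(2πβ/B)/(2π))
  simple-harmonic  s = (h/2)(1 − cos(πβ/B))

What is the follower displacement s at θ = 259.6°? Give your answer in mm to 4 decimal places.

seg 1 [0°–193.5°] cycloidal, h=18: full span → s += 18 → s = 18.0000
seg 2 [193.5°–229.4°] cycloidal, h=16: full span → s += 16 → s = 34.0000
seg 3 [229.4°–262.6°] uniform, h=7: θ=259.6° here. β=30.2, B=33.2. 7·30.2/33.2 = 6.3675 → s = 40.3675

40.3675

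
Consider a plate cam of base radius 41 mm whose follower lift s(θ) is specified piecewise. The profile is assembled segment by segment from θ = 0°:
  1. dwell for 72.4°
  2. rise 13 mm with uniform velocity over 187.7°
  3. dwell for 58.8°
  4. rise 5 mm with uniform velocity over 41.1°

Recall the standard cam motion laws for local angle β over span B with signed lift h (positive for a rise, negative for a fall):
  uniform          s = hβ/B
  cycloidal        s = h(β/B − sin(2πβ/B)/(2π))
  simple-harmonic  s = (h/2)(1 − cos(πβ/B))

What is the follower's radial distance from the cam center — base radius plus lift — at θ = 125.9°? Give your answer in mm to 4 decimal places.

seg 1 [0°–72.4°] dwell: s stays 0.0000
seg 2 [72.4°–260.1°] uniform, h=13: θ=125.9° here. β=53.5, B=187.7. 13·53.5/187.7 = 3.7054 → s = 3.7054
radial distance = base radius + s = 41 + 3.7054 = 44.7054

44.7054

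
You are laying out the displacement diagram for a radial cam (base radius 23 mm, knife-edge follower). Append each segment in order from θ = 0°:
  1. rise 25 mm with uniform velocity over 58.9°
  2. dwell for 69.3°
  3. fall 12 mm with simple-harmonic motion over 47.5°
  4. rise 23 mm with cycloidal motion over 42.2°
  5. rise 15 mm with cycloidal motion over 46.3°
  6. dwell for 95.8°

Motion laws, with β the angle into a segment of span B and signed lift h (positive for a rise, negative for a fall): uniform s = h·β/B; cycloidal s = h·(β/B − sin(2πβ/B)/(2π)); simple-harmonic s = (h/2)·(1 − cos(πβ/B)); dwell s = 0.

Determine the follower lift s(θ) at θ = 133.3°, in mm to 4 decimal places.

seg 1 [0°–58.9°] uniform, h=25: full span → s += 25 → s = 25.0000
seg 2 [58.9°–128.2°] dwell: s stays 25.0000
seg 3 [128.2°–175.7°] simple-harmonic, h=-12: θ=133.3° here. β=5.1, B=47.5. -12/2·(1 − cos(π·0.1074)) = -0.3381 → s = 24.6619

24.6619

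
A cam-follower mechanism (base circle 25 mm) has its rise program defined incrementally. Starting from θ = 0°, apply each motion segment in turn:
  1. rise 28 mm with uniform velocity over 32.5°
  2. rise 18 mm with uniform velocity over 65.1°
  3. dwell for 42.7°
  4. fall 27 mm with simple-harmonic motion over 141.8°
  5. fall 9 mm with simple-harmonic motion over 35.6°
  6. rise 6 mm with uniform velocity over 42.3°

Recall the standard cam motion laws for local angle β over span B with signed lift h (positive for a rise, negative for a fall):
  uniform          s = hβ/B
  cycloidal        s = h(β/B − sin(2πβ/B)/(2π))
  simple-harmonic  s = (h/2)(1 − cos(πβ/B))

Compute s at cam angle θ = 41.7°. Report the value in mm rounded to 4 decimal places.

seg 1 [0°–32.5°] uniform, h=28: full span → s += 28 → s = 28.0000
seg 2 [32.5°–97.6°] uniform, h=18: θ=41.7° here. β=9.2, B=65.1. 18·9.2/65.1 = 2.5438 → s = 30.5438

30.5438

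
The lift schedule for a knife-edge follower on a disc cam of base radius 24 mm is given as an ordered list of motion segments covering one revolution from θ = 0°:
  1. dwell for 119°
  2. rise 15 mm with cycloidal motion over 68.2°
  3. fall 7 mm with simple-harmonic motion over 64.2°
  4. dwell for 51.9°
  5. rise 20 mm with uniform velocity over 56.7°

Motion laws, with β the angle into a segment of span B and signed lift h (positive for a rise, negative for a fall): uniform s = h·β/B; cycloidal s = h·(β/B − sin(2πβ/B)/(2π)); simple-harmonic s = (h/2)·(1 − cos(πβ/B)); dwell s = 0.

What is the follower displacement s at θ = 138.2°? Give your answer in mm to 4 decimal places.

seg 1 [0°–119°] dwell: s stays 0.0000
seg 2 [119°–187.2°] cycloidal, h=15: θ=138.2° here. β=19.2, B=68.2. 15·(0.2815 − sin(2π·0.2815)/(2π)) = 1.8822 → s = 1.8822

1.8822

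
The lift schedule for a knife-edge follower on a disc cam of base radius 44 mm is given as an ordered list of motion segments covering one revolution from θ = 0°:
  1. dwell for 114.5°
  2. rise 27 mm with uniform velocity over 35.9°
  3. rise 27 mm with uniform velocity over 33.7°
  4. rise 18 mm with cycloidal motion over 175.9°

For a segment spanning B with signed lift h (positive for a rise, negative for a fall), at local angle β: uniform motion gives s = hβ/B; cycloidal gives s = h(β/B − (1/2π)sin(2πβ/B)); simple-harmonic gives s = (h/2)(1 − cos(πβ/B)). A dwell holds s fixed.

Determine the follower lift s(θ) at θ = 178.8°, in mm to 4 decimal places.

seg 1 [0°–114.5°] dwell: s stays 0.0000
seg 2 [114.5°–150.4°] uniform, h=27: full span → s += 27 → s = 27.0000
seg 3 [150.4°–184.1°] uniform, h=27: θ=178.8° here. β=28.4, B=33.7. 27·28.4/33.7 = 22.7537 → s = 49.7537

49.7537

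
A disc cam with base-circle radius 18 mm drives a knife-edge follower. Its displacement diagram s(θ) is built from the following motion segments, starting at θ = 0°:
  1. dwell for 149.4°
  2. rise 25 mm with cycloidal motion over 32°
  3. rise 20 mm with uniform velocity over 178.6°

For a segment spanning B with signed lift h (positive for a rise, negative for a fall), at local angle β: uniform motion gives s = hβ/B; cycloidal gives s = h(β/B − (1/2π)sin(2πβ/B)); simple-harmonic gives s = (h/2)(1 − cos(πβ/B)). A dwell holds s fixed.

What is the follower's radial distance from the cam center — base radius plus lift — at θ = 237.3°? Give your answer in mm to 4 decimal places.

seg 1 [0°–149.4°] dwell: s stays 0.0000
seg 2 [149.4°–181.4°] cycloidal, h=25: full span → s += 25 → s = 25.0000
seg 3 [181.4°–360°] uniform, h=20: θ=237.3° here. β=55.9, B=178.6. 20·55.9/178.6 = 6.2598 → s = 31.2598
radial distance = base radius + s = 18 + 31.2598 = 49.2598

49.2598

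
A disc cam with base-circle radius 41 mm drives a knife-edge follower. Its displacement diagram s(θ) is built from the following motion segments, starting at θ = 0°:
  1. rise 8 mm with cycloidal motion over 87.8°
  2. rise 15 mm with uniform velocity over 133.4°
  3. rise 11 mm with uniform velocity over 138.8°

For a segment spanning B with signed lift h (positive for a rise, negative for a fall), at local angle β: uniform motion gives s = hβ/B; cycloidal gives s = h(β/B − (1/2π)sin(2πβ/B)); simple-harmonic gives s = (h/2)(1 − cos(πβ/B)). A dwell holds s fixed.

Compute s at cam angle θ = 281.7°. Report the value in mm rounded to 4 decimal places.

seg 1 [0°–87.8°] cycloidal, h=8: full span → s += 8 → s = 8.0000
seg 2 [87.8°–221.2°] uniform, h=15: full span → s += 15 → s = 23.0000
seg 3 [221.2°–360°] uniform, h=11: θ=281.7° here. β=60.5, B=138.8. 11·60.5/138.8 = 4.7947 → s = 27.7947

27.7947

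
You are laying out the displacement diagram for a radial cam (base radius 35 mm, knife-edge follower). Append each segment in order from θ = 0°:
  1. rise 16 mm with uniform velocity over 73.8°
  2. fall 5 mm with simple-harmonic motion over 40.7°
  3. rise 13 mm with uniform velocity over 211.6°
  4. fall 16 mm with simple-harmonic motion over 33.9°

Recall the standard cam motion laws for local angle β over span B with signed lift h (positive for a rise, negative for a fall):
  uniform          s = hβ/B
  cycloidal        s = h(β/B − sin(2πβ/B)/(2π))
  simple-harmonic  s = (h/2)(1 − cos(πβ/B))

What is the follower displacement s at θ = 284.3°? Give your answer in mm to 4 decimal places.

seg 1 [0°–73.8°] uniform, h=16: full span → s += 16 → s = 16.0000
seg 2 [73.8°–114.5°] simple-harmonic, h=-5: full span → s += -5 → s = 11.0000
seg 3 [114.5°–326.1°] uniform, h=13: θ=284.3° here. β=169.8, B=211.6. 13·169.8/211.6 = 10.4319 → s = 21.4319

21.4319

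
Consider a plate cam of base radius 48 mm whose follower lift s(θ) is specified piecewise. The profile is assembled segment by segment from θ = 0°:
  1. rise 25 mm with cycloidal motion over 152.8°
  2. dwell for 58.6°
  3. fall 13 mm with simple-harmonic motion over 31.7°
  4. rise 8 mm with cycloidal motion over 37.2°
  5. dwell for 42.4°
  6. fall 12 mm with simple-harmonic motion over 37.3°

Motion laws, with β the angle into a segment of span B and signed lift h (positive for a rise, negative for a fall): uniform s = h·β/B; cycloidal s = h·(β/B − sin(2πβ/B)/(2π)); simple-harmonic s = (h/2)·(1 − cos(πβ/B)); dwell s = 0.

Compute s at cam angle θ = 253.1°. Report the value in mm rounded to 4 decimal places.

seg 1 [0°–152.8°] cycloidal, h=25: full span → s += 25 → s = 25.0000
seg 2 [152.8°–211.4°] dwell: s stays 25.0000
seg 3 [211.4°–243.1°] simple-harmonic, h=-13: full span → s += -13 → s = 12.0000
seg 4 [243.1°–280.3°] cycloidal, h=8: θ=253.1° here. β=10, B=37.2. 8·(0.2688 − sin(2π·0.2688)/(2π)) = 0.8862 → s = 12.8862

12.8862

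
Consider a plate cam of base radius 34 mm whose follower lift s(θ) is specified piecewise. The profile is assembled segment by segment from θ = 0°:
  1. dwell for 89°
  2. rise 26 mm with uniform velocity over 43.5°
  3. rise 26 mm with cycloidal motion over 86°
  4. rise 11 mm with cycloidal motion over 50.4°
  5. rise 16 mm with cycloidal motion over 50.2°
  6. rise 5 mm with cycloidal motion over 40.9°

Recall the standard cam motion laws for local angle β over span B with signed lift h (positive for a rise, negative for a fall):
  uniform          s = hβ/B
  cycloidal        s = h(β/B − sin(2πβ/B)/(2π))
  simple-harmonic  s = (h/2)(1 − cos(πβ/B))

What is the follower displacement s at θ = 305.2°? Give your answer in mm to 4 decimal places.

seg 1 [0°–89°] dwell: s stays 0.0000
seg 2 [89°–132.5°] uniform, h=26: full span → s += 26 → s = 26.0000
seg 3 [132.5°–218.5°] cycloidal, h=26: full span → s += 26 → s = 52.0000
seg 4 [218.5°–268.9°] cycloidal, h=11: full span → s += 11 → s = 63.0000
seg 5 [268.9°–319.1°] cycloidal, h=16: θ=305.2° here. β=36.3, B=50.2. 16·(0.7231 − sin(2π·0.7231)/(2π)) = 14.0799 → s = 77.0799

77.0799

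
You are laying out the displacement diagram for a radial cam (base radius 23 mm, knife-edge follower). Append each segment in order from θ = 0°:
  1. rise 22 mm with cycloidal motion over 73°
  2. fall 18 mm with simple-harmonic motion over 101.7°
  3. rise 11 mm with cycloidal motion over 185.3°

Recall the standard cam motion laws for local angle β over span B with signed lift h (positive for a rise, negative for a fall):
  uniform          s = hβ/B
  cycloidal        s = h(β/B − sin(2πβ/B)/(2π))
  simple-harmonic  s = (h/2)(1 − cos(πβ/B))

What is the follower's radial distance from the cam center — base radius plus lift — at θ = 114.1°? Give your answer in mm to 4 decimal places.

seg 1 [0°–73°] cycloidal, h=22: full span → s += 22 → s = 22.0000
seg 2 [73°–174.7°] simple-harmonic, h=-18: θ=114.1° here. β=41.1, B=101.7. -18/2·(1 − cos(π·0.4041)) = -6.3301 → s = 15.6699
radial distance = base radius + s = 23 + 15.6699 = 38.6699

38.6699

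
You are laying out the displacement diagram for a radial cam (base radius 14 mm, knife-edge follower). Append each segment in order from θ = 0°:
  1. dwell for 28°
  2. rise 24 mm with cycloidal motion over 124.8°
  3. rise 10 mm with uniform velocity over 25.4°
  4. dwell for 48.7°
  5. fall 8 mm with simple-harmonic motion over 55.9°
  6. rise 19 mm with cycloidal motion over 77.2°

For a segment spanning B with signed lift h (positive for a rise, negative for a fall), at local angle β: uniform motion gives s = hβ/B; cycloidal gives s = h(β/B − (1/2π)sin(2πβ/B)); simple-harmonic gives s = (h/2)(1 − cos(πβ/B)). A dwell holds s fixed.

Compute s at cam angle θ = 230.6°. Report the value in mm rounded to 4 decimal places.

seg 1 [0°–28°] dwell: s stays 0.0000
seg 2 [28°–152.8°] cycloidal, h=24: full span → s += 24 → s = 24.0000
seg 3 [152.8°–178.2°] uniform, h=10: full span → s += 10 → s = 34.0000
seg 4 [178.2°–226.9°] dwell: s stays 34.0000
seg 5 [226.9°–282.8°] simple-harmonic, h=-8: θ=230.6° here. β=3.7, B=55.9. -8/2·(1 − cos(π·0.0662)) = -0.0862 → s = 33.9138

33.9138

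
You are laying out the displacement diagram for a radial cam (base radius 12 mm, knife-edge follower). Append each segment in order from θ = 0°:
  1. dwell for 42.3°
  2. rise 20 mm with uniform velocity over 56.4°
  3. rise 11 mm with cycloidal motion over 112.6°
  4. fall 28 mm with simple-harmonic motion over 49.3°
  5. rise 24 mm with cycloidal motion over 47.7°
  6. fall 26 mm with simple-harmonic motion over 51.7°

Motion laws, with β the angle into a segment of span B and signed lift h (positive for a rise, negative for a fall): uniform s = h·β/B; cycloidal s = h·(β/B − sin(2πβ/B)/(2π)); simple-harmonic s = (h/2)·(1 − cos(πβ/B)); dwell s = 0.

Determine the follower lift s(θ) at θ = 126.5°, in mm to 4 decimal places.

seg 1 [0°–42.3°] dwell: s stays 0.0000
seg 2 [42.3°–98.7°] uniform, h=20: full span → s += 20 → s = 20.0000
seg 3 [98.7°–211.3°] cycloidal, h=11: θ=126.5° here. β=27.8, B=112.6. 11·(0.2469 − sin(2π·0.2469)/(2π)) = 0.9654 → s = 20.9654

20.9654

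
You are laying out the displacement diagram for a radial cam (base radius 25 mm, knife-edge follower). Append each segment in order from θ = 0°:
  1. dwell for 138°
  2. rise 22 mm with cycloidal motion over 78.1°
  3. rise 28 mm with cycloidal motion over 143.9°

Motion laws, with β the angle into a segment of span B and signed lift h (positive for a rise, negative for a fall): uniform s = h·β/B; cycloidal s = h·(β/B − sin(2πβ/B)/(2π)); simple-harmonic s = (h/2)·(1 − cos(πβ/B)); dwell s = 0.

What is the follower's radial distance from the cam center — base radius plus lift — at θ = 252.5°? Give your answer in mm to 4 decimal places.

seg 1 [0°–138°] dwell: s stays 0.0000
seg 2 [138°–216.1°] cycloidal, h=22: full span → s += 22 → s = 22.0000
seg 3 [216.1°–360°] cycloidal, h=28: θ=252.5° here. β=36.4, B=143.9. 28·(0.2530 − sin(2π·0.2530)/(2π)) = 2.6271 → s = 24.6271
radial distance = base radius + s = 25 + 24.6271 = 49.6271

49.6271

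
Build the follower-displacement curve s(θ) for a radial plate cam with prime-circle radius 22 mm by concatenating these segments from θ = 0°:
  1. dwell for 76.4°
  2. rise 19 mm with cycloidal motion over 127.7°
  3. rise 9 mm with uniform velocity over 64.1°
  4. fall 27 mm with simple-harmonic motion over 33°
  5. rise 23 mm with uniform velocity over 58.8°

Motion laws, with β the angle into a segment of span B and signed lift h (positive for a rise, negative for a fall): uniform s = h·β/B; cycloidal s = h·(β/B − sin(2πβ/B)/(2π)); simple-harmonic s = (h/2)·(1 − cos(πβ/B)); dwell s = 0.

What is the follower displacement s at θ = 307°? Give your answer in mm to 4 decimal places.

seg 1 [0°–76.4°] dwell: s stays 0.0000
seg 2 [76.4°–204.1°] cycloidal, h=19: full span → s += 19 → s = 19.0000
seg 3 [204.1°–268.2°] uniform, h=9: full span → s += 9 → s = 28.0000
seg 4 [268.2°–301.2°] simple-harmonic, h=-27: full span → s += -27 → s = 1.0000
seg 5 [301.2°–360°] uniform, h=23: θ=307° here. β=5.8, B=58.8. 23·5.8/58.8 = 2.2687 → s = 3.2687

3.2687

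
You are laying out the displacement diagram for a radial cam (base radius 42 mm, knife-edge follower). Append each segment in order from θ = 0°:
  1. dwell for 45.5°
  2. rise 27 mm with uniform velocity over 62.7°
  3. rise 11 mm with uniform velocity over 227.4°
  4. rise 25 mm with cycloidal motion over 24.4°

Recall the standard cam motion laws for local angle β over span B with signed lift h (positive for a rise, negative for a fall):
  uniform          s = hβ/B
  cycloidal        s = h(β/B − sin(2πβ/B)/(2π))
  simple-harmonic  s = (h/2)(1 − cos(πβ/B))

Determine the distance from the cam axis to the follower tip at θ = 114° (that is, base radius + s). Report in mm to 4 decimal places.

seg 1 [0°–45.5°] dwell: s stays 0.0000
seg 2 [45.5°–108.2°] uniform, h=27: full span → s += 27 → s = 27.0000
seg 3 [108.2°–335.6°] uniform, h=11: θ=114° here. β=5.8, B=227.4. 11·5.8/227.4 = 0.2806 → s = 27.2806
radial distance = base radius + s = 42 + 27.2806 = 69.2806

69.2806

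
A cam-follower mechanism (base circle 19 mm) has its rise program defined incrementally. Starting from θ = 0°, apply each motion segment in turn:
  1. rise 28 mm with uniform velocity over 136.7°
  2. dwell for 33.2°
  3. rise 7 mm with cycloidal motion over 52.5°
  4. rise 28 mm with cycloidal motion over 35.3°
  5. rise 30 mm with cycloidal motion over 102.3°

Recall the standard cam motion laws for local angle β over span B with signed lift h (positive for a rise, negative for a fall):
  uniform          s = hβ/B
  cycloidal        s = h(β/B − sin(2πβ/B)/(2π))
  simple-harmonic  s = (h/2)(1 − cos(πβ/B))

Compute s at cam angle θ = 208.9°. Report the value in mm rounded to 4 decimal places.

seg 1 [0°–136.7°] uniform, h=28: full span → s += 28 → s = 28.0000
seg 2 [136.7°–169.9°] dwell: s stays 28.0000
seg 3 [169.9°–222.4°] cycloidal, h=7: θ=208.9° here. β=39, B=52.5. 7·(0.7429 − sin(2π·0.7429)/(2π)) = 6.3130 → s = 34.3130

34.3130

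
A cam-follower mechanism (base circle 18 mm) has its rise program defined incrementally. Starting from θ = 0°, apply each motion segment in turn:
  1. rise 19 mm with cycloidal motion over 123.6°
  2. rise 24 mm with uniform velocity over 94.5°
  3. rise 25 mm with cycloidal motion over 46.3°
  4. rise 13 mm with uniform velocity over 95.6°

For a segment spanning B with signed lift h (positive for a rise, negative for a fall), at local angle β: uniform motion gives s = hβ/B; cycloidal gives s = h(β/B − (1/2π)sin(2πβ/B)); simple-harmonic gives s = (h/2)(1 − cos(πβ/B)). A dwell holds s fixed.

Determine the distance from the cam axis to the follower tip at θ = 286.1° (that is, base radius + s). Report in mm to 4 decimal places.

seg 1 [0°–123.6°] cycloidal, h=19: full span → s += 19 → s = 19.0000
seg 2 [123.6°–218.1°] uniform, h=24: full span → s += 24 → s = 43.0000
seg 3 [218.1°–264.4°] cycloidal, h=25: full span → s += 25 → s = 68.0000
seg 4 [264.4°–360°] uniform, h=13: θ=286.1° here. β=21.7, B=95.6. 13·21.7/95.6 = 2.9508 → s = 70.9508
radial distance = base radius + s = 18 + 70.9508 = 88.9508

88.9508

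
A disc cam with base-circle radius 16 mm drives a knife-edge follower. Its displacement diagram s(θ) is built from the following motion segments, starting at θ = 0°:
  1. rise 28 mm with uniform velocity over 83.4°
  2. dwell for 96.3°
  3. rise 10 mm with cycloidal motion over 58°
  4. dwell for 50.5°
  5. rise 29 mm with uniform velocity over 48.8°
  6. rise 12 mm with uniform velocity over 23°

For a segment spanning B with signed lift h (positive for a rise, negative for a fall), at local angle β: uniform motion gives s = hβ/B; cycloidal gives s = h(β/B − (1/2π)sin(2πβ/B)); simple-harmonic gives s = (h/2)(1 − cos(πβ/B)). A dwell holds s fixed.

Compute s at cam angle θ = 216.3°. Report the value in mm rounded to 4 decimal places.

seg 1 [0°–83.4°] uniform, h=28: full span → s += 28 → s = 28.0000
seg 2 [83.4°–179.7°] dwell: s stays 28.0000
seg 3 [179.7°–237.7°] cycloidal, h=10: θ=216.3° here. β=36.6, B=58. 10·(0.6310 − sin(2π·0.6310)/(2π)) = 7.4776 → s = 35.4776

35.4776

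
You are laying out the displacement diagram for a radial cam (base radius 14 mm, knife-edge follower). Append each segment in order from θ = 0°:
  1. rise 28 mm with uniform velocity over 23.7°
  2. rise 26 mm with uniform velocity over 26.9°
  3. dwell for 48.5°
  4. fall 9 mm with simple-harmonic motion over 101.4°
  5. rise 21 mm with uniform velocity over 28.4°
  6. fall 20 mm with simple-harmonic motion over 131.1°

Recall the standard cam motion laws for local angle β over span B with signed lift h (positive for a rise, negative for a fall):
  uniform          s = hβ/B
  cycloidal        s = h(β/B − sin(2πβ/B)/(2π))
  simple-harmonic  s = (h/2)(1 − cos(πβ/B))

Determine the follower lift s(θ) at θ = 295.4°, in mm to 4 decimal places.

seg 1 [0°–23.7°] uniform, h=28: full span → s += 28 → s = 28.0000
seg 2 [23.7°–50.6°] uniform, h=26: full span → s += 26 → s = 54.0000
seg 3 [50.6°–99.1°] dwell: s stays 54.0000
seg 4 [99.1°–200.5°] simple-harmonic, h=-9: full span → s += -9 → s = 45.0000
seg 5 [200.5°–228.9°] uniform, h=21: full span → s += 21 → s = 66.0000
seg 6 [228.9°–360°] simple-harmonic, h=-20: θ=295.4° here. β=66.5, B=131.1. -20/2·(1 − cos(π·0.5072)) = -10.2276 → s = 55.7724

55.7724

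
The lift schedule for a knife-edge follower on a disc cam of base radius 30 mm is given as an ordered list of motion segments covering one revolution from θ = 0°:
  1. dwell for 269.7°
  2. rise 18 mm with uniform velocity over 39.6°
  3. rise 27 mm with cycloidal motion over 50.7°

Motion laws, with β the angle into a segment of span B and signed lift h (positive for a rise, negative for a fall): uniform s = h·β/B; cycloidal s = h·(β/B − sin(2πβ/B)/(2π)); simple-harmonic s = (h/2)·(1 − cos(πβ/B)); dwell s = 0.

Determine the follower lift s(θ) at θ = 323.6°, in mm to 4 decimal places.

seg 1 [0°–269.7°] dwell: s stays 0.0000
seg 2 [269.7°–309.3°] uniform, h=18: full span → s += 18 → s = 18.0000
seg 3 [309.3°–360°] cycloidal, h=27: θ=323.6° here. β=14.3, B=50.7. 27·(0.2821 − sin(2π·0.2821)/(2π)) = 3.4050 → s = 21.4050

21.4050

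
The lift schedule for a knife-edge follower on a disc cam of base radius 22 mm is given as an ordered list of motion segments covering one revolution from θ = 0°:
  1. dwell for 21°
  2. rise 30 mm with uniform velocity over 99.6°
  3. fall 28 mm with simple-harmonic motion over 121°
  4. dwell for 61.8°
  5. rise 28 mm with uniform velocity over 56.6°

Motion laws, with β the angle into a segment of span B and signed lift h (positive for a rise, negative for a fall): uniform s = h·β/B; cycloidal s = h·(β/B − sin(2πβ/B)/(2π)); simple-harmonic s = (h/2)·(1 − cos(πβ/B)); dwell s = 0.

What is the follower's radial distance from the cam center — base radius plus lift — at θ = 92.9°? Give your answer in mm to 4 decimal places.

seg 1 [0°–21°] dwell: s stays 0.0000
seg 2 [21°–120.6°] uniform, h=30: θ=92.9° here. β=71.9, B=99.6. 30·71.9/99.6 = 21.6566 → s = 21.6566
radial distance = base radius + s = 22 + 21.6566 = 43.6566

43.6566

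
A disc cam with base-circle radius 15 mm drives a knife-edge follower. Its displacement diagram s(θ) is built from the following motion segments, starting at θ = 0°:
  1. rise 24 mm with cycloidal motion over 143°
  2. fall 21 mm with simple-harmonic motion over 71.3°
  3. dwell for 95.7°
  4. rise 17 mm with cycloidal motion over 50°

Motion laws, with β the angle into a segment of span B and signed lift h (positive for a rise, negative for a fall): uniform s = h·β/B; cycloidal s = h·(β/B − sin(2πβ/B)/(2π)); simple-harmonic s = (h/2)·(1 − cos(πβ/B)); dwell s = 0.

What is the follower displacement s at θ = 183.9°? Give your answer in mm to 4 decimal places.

seg 1 [0°–143°] cycloidal, h=24: full span → s += 24 → s = 24.0000
seg 2 [143°–214.3°] simple-harmonic, h=-21: θ=183.9° here. β=40.9, B=71.3. -21/2·(1 − cos(π·0.5736)) = -12.9073 → s = 11.0927

11.0927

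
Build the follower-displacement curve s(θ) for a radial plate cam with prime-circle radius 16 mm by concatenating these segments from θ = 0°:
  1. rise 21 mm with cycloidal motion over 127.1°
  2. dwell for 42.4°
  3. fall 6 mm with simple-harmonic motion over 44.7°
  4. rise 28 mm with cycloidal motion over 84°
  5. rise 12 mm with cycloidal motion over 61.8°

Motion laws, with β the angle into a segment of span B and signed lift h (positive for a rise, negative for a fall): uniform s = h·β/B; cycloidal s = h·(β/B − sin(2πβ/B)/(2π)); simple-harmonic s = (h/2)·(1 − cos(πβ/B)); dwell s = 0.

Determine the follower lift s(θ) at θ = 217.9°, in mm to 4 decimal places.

seg 1 [0°–127.1°] cycloidal, h=21: full span → s += 21 → s = 21.0000
seg 2 [127.1°–169.5°] dwell: s stays 21.0000
seg 3 [169.5°–214.2°] simple-harmonic, h=-6: full span → s += -6 → s = 15.0000
seg 4 [214.2°–298.2°] cycloidal, h=28: θ=217.9° here. β=3.7, B=84. 28·(0.0440 − sin(2π·0.0440)/(2π)) = 0.0157 → s = 15.0157

15.0157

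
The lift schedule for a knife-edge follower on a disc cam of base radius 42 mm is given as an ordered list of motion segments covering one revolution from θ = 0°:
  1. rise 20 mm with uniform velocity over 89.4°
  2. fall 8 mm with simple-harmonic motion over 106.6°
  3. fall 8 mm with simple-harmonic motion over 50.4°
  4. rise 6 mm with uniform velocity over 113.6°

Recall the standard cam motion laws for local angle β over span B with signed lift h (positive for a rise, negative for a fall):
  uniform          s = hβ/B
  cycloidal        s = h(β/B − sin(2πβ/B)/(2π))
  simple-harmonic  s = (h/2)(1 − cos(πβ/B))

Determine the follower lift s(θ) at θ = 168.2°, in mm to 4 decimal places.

seg 1 [0°–89.4°] uniform, h=20: full span → s += 20 → s = 20.0000
seg 2 [89.4°–196°] simple-harmonic, h=-8: θ=168.2° here. β=78.8, B=106.6. -8/2·(1 − cos(π·0.7392)) = -6.7310 → s = 13.2690

13.2690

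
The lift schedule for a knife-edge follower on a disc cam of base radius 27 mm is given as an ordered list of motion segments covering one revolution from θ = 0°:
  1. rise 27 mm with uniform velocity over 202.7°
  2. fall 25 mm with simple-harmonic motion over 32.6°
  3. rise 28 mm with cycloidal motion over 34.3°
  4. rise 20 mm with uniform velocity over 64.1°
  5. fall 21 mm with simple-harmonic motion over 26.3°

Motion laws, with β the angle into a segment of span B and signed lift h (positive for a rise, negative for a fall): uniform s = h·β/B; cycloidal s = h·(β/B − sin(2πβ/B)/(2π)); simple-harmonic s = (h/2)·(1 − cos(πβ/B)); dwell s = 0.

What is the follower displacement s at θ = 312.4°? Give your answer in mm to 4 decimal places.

seg 1 [0°–202.7°] uniform, h=27: full span → s += 27 → s = 27.0000
seg 2 [202.7°–235.3°] simple-harmonic, h=-25: full span → s += -25 → s = 2.0000
seg 3 [235.3°–269.6°] cycloidal, h=28: full span → s += 28 → s = 30.0000
seg 4 [269.6°–333.7°] uniform, h=20: θ=312.4° here. β=42.8, B=64.1. 20·42.8/64.1 = 13.3541 → s = 43.3541

43.3541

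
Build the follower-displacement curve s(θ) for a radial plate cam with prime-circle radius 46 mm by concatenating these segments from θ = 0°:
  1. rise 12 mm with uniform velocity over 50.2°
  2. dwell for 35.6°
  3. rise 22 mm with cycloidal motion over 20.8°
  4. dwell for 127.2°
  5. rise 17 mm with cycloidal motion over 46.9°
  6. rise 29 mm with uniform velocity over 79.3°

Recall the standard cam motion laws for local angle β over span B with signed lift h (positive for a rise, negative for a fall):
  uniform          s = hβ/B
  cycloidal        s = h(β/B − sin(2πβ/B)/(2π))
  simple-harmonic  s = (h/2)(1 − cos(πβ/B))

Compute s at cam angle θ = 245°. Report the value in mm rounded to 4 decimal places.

seg 1 [0°–50.2°] uniform, h=12: full span → s += 12 → s = 12.0000
seg 2 [50.2°–85.8°] dwell: s stays 12.0000
seg 3 [85.8°–106.6°] cycloidal, h=22: full span → s += 22 → s = 34.0000
seg 4 [106.6°–233.8°] dwell: s stays 34.0000
seg 5 [233.8°–280.7°] cycloidal, h=17: θ=245° here. β=11.2, B=46.9. 17·(0.2388 − sin(2π·0.2388)/(2π)) = 1.3608 → s = 35.3608

35.3608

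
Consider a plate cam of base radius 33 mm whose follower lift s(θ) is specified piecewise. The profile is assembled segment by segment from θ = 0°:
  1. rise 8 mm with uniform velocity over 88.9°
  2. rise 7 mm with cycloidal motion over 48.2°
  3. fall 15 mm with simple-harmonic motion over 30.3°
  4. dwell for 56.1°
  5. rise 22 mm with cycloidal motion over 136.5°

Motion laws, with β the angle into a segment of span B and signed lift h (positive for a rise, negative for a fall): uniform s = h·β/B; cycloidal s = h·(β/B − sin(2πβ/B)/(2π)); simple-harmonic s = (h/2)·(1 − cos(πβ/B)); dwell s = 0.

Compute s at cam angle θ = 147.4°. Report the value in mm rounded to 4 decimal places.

seg 1 [0°–88.9°] uniform, h=8: full span → s += 8 → s = 8.0000
seg 2 [88.9°–137.1°] cycloidal, h=7: full span → s += 7 → s = 15.0000
seg 3 [137.1°–167.4°] simple-harmonic, h=-15: θ=147.4° here. β=10.3, B=30.3. -15/2·(1 − cos(π·0.3399)) = -3.8855 → s = 11.1145

11.1145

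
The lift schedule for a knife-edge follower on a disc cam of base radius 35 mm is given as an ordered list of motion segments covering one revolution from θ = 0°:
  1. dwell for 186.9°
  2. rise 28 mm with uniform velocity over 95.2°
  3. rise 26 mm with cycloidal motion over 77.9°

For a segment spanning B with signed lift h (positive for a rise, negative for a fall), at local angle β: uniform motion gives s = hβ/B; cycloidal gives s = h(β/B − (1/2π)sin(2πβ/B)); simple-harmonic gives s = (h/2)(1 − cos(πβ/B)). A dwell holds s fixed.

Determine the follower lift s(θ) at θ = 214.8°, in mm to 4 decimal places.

seg 1 [0°–186.9°] dwell: s stays 0.0000
seg 2 [186.9°–282.1°] uniform, h=28: θ=214.8° here. β=27.9, B=95.2. 28·27.9/95.2 = 8.2059 → s = 8.2059

8.2059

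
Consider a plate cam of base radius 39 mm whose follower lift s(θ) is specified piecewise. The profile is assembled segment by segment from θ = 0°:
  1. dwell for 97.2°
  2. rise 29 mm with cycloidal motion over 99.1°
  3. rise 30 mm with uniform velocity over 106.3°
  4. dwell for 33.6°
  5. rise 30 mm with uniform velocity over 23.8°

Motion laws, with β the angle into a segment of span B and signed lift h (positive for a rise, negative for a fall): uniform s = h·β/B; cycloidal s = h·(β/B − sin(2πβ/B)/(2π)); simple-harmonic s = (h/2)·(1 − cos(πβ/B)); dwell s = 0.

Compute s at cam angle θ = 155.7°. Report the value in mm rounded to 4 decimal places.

seg 1 [0°–97.2°] dwell: s stays 0.0000
seg 2 [97.2°–196.3°] cycloidal, h=29: θ=155.7° here. β=58.5, B=99.1. 29·(0.5903 − sin(2π·0.5903)/(2π)) = 19.5998 → s = 19.5998

19.5998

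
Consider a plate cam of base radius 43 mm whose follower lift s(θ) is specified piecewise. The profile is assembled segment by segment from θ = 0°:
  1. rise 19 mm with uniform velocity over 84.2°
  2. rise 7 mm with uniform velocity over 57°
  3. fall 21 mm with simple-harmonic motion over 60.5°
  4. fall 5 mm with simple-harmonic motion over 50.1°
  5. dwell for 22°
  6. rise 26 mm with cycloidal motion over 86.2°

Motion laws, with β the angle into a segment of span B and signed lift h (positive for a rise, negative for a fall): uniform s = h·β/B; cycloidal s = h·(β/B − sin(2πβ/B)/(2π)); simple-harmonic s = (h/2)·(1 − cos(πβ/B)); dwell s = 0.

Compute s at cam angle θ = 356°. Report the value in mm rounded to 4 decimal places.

seg 1 [0°–84.2°] uniform, h=19: full span → s += 19 → s = 19.0000
seg 2 [84.2°–141.2°] uniform, h=7: full span → s += 7 → s = 26.0000
seg 3 [141.2°–201.7°] simple-harmonic, h=-21: full span → s += -21 → s = 5.0000
seg 4 [201.7°–251.8°] simple-harmonic, h=-5: full span → s += -5 → s = 0.0000
seg 5 [251.8°–273.8°] dwell: s stays 0.0000
seg 6 [273.8°–360°] cycloidal, h=26: θ=356° here. β=82.2, B=86.2. 26·(0.9536 − sin(2π·0.9536)/(2π)) = 25.9830 → s = 25.9830

25.9830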